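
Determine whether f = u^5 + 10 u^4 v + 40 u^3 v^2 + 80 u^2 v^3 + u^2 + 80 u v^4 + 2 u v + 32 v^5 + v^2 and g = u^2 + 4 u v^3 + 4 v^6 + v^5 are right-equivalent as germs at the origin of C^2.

The Hessian of f at 0 has rank 1. Corank 1: A-series; mu = 4 gives A_4. The Hessian of g at 0 has rank 1. Corank 1: A-series; mu = 4 gives A_4. Both have type A_4, hence right-equivalent.

Yes.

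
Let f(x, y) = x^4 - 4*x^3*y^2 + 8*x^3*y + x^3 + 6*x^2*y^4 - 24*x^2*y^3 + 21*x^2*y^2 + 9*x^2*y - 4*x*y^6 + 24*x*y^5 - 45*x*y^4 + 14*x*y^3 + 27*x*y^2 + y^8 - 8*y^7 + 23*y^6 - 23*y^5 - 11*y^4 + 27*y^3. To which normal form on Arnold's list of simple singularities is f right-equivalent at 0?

The Hessian of f at 0 has rank 0. Corank 2; j^3 = (x + 3*y)^3 is a perfect cube, so E-series; the 4-jet and mu = 6 give E_6.

E_{6}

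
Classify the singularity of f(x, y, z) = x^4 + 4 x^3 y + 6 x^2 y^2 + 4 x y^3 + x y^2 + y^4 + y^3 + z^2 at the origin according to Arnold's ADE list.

D_{5}

The Hessian of f at 0 is [[0, 0, 0], [0, 0, 0], [0, 0, 2]] with rank 1, so corank 2. A Groebner basis of the Jacobian ideal J(f) in C{x,y,z} is {x^3 + y^2/4, y^3, x*y + y^2, z}; counting standard monomials gives mu = 5. Corank 2; j^3 = y^2*(x + y) has shape L^2 M (L != M), so D-series; mu = 5 gives D_5.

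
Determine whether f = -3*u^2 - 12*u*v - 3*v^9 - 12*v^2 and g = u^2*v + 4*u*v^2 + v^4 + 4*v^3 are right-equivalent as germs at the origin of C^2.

No.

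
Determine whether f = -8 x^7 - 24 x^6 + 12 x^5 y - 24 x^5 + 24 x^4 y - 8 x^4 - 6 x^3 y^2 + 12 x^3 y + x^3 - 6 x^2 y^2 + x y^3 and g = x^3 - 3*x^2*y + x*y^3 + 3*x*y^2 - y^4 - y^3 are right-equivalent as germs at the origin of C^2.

The Hessian of f at 0 is [[0, 0], [0, 0]] with rank 0, so corank 2. A Groebner basis of the Jacobian ideal J(f) in C{x,y} is {3*x^2/4 + y^4 + y^3/4, x^3, x^2*y - x^2/4 - y^3/12, -x^2 + x*y^2 - y^3/3}; counting standard monomials gives mu = 7. Corank 2; j^3 = x^3 is a perfect cube, so E-series; the 4-jet and mu = 7 give E_7. The Hessian of g at 0 is [[0, 0], [0, 0]] with rank 0, so corank 2. A Groebner basis of the Jacobian ideal J(g) in C{x,y} is {x^3 - 3*x^2*y - 6*x^2 + 12*x*y - 6*y^2, 3*x^2 + x*y^2 - 6*x*y + 3*y^2, 3*x^2 - 6*x*y + y^3 + 3*y^2}; counting standard monomials gives mu = 7. Corank 2; j^3 = (x - y)^3 is a perfect cube, so E-series; the 4-jet and mu = 7 give E_7. Both have type E_7, hence right-equivalent.

Yes.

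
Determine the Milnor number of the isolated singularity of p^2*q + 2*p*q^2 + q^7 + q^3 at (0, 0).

The Hessian of f at 0 has rank 0. Corank 2; j^3 = q*(p + q)^2 has shape L^2 M (L != M), so D-series; mu = 8 gives D_8.

8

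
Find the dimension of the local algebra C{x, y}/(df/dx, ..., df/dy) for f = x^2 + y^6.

The Hessian of f at 0 has rank 1. Corank 1: A-series; mu = 5 gives A_5.

5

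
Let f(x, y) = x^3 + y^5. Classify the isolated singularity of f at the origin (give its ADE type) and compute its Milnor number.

Type E_{8}, Milnor number mu = 8.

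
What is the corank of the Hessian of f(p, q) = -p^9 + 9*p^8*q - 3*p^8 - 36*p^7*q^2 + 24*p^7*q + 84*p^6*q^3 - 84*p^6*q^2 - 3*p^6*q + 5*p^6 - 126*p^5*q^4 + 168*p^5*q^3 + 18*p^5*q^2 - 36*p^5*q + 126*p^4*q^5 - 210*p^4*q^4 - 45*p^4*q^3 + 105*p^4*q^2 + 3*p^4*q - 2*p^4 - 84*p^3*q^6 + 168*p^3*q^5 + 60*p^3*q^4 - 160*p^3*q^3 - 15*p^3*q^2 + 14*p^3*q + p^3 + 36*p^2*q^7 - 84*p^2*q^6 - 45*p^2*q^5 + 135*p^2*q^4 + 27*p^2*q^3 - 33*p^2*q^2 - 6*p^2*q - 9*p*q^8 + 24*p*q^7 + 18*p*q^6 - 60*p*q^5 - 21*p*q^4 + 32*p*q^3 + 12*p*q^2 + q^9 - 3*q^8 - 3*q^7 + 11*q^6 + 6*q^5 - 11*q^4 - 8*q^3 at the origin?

2

Hessian at 0 has rank 0.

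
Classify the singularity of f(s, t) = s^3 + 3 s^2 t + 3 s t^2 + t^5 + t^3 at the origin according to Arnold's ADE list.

E_{8}

The Hessian of f at 0 has rank 0. Corank 2; j^3 = (s + t)^3 is a perfect cube, so E-series; the 5-jet and mu = 8 give E_8.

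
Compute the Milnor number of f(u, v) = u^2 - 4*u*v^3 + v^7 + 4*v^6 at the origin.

The Hessian of f at 0 has rank 1. Corank 1: A-series; mu = 6 gives A_6.

6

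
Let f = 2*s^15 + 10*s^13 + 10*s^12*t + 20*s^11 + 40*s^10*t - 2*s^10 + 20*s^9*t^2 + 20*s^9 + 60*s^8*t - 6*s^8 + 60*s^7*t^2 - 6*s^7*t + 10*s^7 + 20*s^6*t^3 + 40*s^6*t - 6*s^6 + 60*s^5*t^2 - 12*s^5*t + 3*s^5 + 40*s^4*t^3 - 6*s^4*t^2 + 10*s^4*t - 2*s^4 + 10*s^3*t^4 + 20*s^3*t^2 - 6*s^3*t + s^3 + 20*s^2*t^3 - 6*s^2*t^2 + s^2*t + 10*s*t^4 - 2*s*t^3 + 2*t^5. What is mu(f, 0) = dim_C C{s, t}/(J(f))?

6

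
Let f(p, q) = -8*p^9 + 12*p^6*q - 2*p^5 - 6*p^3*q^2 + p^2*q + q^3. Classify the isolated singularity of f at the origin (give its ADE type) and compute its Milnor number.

Type D_{4}, Milnor number mu = 4.

The Hessian of f at 0 is [[0, 0], [0, 0]] with rank 0, so corank 2. A Groebner basis of the Jacobian ideal J(f) in C{p,q} is {q^3, p^2 + 3*q^2, p*q}; counting standard monomials gives mu = 4. Corank 2; j^3 = q*(p^2 + q^2) splits into three distinct lines over C (the quadratic factor has nonzero discriminant), so D_4.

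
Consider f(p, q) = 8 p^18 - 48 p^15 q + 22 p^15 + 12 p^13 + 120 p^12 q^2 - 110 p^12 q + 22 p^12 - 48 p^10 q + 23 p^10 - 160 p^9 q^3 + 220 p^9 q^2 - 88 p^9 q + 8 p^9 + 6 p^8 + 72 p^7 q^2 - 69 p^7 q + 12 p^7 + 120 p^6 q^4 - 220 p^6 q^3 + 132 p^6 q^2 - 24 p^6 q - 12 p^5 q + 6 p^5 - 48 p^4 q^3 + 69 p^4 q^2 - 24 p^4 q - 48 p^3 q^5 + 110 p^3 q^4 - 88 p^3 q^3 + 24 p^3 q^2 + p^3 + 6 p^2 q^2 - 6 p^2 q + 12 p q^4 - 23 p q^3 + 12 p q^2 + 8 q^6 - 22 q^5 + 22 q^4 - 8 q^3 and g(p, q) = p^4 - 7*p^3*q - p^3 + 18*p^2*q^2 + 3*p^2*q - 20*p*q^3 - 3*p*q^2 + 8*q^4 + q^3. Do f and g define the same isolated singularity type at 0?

Yes.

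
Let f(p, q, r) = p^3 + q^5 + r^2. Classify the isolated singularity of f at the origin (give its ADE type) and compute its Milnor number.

The Hessian of f at 0 is [[0, 0, 0], [0, 0, 0], [0, 0, 2]] with rank 1, so corank 2. A Groebner basis of the Jacobian ideal J(f) in C{p,q,r} is {q^4, p^2, r}; counting standard monomials gives mu = 8. Corank 2; j^3 = p^3 is a perfect cube, so E-series; the 5-jet and mu = 8 give E_8.

Type E_{8}, Milnor number mu = 8.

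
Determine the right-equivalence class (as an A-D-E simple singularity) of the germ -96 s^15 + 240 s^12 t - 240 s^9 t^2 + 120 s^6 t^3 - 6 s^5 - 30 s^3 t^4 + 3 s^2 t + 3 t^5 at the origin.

D_{6}

The Hessian of f at 0 has rank 0. Corank 2; j^3 = 3*s^2*t has shape L^2 M (L != M), so D-series; mu = 6 gives D_6.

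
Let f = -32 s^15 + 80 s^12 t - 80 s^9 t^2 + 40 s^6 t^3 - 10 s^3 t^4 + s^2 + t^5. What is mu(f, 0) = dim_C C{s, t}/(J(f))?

4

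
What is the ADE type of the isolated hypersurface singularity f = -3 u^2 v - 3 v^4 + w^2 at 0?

D_{5}

The Hessian of f at 0 is [[0, 0, 0], [0, 0, 0], [0, 0, 2]] with rank 1, so corank 2. A Groebner basis of the Jacobian ideal J(f) in C{u,v,w} is {u^3, u^2/4 + v^3, u*v, w}; counting standard monomials gives mu = 5. Corank 2; j^3 = -3*u^2*v has shape L^2 M (L != M), so D-series; mu = 5 gives D_5.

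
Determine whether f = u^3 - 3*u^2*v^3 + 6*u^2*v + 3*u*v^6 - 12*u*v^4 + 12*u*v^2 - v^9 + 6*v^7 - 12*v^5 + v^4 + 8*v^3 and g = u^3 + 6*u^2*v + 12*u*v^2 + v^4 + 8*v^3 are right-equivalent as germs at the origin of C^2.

The Hessian of f at 0 is [[0, 0], [0, 0]] with rank 0, so corank 2. A Groebner basis of the Jacobian ideal J(f) in C{u,v} is {v^3, u^2 + 4*u*v + 4*v^2}; counting standard monomials gives mu = 6. Corank 2; j^3 = (u + 2*v)^3 is a perfect cube, so E-series; the 4-jet and mu = 6 give E_6. The Hessian of g at 0 is [[0, 0], [0, 0]] with rank 0, so corank 2. A Groebner basis of the Jacobian ideal J(g) in C{u,v} is {v^3, u^2 + 4*u*v + 4*v^2}; counting standard monomials gives mu = 6. Corank 2; j^3 = (u + 2*v)^3 is a perfect cube, so E-series; the 4-jet and mu = 6 give E_6. Both have type E_6, hence right-equivalent.

Yes.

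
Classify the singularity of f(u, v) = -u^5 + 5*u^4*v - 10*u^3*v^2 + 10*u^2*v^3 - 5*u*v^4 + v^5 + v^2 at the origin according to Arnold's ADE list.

The Hessian of f at 0 has rank 1. Corank 1: A-series; mu = 4 gives A_4.

A_4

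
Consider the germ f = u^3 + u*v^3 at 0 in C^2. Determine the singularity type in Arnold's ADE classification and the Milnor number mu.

The Hessian of f at 0 has rank 0. Corank 2; j^3 = u^3 is a perfect cube, so E-series; the 4-jet and mu = 7 give E_7.

Type E7, Milnor number mu = 7.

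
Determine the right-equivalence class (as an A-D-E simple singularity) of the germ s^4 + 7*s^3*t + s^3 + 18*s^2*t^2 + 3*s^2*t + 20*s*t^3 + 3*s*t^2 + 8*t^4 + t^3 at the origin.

E_7

The Hessian of f at 0 has rank 0. Corank 2; j^3 = (s + t)^3 is a perfect cube, so E-series; the 4-jet and mu = 7 give E_7.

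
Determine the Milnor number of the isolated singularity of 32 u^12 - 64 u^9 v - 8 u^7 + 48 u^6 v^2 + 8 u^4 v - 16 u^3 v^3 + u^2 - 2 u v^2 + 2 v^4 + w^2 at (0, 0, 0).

3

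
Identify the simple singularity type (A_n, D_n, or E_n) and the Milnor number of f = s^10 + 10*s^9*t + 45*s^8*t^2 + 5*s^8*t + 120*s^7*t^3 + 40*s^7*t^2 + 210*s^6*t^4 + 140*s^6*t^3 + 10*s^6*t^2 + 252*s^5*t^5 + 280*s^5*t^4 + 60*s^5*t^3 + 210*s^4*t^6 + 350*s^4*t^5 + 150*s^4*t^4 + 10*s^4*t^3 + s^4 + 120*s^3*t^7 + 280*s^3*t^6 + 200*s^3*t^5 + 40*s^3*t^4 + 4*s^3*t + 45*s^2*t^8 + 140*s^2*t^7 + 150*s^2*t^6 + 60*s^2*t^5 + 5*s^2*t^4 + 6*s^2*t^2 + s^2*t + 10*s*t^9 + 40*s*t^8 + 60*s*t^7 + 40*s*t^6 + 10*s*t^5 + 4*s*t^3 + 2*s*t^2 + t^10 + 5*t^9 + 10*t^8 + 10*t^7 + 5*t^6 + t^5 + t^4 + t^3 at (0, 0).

Type D6, Milnor number mu = 6.

The Hessian of f at 0 is [[0, 0], [0, 0]] with rank 0, so corank 2. A Groebner basis of the Jacobian ideal J(f) in C{s,t} is {s^2/5 + t^4 - t^2/5, s^3 + t^3, s*t + t^2}; counting standard monomials gives mu = 6. Corank 2; j^3 = t*(s + t)^2 has shape L^2 M (L != M), so D-series; mu = 6 gives D_6.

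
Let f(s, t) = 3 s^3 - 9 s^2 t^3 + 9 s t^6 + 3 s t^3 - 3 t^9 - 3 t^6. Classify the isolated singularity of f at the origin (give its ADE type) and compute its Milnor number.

Type E_{7}, Milnor number mu = 7.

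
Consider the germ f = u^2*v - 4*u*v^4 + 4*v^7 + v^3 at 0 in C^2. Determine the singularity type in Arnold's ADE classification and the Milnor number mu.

The Hessian of f at 0 has rank 0. Corank 2; j^3 = v*(u^2 + v^2) splits into three distinct lines over C (the quadratic factor has nonzero discriminant), so D_4.

Type D_4, Milnor number mu = 4.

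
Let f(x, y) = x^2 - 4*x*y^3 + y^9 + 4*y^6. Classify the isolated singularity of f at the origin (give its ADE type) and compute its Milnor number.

Type A_{8}, Milnor number mu = 8.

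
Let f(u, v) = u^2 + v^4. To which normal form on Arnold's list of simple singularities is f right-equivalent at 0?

A_3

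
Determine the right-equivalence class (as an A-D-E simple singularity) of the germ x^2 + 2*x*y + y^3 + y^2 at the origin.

A_2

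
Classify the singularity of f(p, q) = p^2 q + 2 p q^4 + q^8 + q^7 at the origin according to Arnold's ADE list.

D_{9}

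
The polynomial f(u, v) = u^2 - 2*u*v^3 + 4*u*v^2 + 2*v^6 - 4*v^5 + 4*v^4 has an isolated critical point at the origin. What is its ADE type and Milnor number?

Type A5, Milnor number mu = 5.

The Hessian of f at 0 has rank 1. Corank 1: A-series; mu = 5 gives A_5.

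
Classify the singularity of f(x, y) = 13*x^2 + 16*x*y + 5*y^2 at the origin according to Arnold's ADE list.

The Hessian of f at 0 has rank 2. Corank 0: nondegenerate Morse point, so A_1.

A_1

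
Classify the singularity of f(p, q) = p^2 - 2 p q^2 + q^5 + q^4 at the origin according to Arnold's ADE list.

The Hessian of f at 0 has rank 1. Corank 1: A-series; mu = 4 gives A_4.

A_4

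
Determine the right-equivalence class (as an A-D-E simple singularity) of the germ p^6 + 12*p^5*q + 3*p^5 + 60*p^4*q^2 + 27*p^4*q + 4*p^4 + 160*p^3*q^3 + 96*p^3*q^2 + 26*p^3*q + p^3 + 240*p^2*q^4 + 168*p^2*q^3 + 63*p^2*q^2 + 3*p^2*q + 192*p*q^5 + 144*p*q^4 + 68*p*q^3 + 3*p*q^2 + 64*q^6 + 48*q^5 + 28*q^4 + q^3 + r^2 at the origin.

E_{6}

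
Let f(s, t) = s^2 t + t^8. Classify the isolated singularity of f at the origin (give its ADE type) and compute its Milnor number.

The Hessian of f at 0 has rank 0. Corank 2; j^3 = s^2*t has shape L^2 M (L != M), so D-series; mu = 9 gives D_9.

Type D_{9}, Milnor number mu = 9.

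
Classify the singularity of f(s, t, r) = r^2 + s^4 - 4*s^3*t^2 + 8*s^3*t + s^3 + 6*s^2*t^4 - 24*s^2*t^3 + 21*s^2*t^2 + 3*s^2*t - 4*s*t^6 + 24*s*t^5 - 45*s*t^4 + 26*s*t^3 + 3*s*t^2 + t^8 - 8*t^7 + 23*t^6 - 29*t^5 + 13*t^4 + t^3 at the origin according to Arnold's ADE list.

E_6

The Hessian of f at 0 has rank 1. Corank 2; j^3 = (s + t)^3 is a perfect cube, so E-series; the 4-jet and mu = 6 give E_6.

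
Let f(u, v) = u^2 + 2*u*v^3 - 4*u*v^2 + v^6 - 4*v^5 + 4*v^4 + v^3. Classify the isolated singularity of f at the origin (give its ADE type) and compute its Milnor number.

The Hessian of f at 0 is [[2, 0], [0, 0]] with rank 1, so corank 1. A Groebner basis of the Jacobian ideal J(f) in C{u,v} is {v^2, u}; counting standard monomials gives mu = 2. Corank 1: A-series; mu = 2 gives A_2.

Type A_{2}, Milnor number mu = 2.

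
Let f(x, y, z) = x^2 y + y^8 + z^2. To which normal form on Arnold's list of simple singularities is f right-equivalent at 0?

D9

The Hessian of f at 0 has rank 1. Corank 2; j^3 = x^2*y has shape L^2 M (L != M), so D-series; mu = 9 gives D_9.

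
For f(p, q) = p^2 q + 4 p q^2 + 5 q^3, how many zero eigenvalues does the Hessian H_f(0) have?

2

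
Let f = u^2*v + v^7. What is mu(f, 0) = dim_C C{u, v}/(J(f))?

8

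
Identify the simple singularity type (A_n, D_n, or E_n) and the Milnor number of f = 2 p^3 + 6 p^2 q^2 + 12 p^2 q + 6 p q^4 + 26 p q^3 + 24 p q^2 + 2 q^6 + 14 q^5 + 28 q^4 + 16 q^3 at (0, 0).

The Hessian of f at 0 has rank 0. Corank 2; j^3 = 2*(p + 2*q)^3 is a perfect cube, so E-series; the 4-jet and mu = 7 give E_7.

Type E_{7}, Milnor number mu = 7.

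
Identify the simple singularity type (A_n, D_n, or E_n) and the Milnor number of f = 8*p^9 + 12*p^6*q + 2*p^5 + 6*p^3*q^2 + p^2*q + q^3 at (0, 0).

The Hessian of f at 0 has rank 0. Corank 2; j^3 = q*(p^2 + q^2) splits into three distinct lines over C (the quadratic factor has nonzero discriminant), so D_4.

Type D4, Milnor number mu = 4.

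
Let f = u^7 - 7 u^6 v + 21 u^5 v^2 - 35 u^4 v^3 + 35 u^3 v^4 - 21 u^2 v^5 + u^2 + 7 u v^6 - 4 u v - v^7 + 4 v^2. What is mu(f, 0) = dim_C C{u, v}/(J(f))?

The Hessian of f at 0 has rank 1. Corank 1: A-series; mu = 6 gives A_6.

6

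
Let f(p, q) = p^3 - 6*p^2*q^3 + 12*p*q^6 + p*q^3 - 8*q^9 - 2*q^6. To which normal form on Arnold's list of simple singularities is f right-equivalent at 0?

The Hessian of f at 0 has rank 0. Corank 2; j^3 = p^3 is a perfect cube, so E-series; the 4-jet and mu = 7 give E_7.

E7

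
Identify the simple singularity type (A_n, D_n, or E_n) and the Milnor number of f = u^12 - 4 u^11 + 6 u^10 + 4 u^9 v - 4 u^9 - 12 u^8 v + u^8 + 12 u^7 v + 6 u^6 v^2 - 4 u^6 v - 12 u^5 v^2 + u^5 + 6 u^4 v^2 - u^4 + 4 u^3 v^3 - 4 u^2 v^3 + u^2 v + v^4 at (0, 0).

Type D5, Milnor number mu = 5.

The Hessian of f at 0 is [[0, 0], [0, 0]] with rank 0, so corank 2. A Groebner basis of the Jacobian ideal J(f) in C{u,v} is {u^3, u^2/4 + v^3, u*v}; counting standard monomials gives mu = 5. Corank 2; j^3 = u^2*v has shape L^2 M (L != M), so D-series; mu = 5 gives D_5.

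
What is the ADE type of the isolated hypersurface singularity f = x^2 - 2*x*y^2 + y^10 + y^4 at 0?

The Hessian of f at 0 is [[2, 0], [0, 0]] with rank 1, so corank 1. A Groebner basis of the Jacobian ideal J(f) in C{x,y} is {x^5, x^4*y, -x + y^2}; counting standard monomials gives mu = 9. Corank 1: A-series; mu = 9 gives A_9.

A9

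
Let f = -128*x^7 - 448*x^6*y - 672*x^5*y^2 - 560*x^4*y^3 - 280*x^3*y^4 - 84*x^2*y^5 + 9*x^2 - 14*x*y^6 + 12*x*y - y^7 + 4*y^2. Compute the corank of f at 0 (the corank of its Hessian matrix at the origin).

Hessian at 0 has rank 1.

1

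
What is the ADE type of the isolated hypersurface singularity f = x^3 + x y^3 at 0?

E_7

The Hessian of f at 0 has rank 0. Corank 2; j^3 = x^3 is a perfect cube, so E-series; the 4-jet and mu = 7 give E_7.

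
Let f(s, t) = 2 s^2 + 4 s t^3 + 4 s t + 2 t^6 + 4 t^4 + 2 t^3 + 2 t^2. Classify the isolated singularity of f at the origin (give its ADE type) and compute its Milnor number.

The Hessian of f at 0 has rank 1. Corank 1: A-series; mu = 2 gives A_2.

Type A2, Milnor number mu = 2.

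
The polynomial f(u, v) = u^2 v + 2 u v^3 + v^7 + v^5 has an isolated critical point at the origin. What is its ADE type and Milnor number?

Type D_{8}, Milnor number mu = 8.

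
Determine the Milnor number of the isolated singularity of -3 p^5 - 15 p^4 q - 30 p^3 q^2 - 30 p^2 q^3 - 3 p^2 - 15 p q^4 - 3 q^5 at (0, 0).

4

The Hessian of f at 0 has rank 1. Corank 1: A-series; mu = 4 gives A_4.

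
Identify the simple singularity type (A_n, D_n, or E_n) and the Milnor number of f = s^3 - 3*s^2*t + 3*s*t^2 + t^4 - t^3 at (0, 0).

The Hessian of f at 0 has rank 0. Corank 2; j^3 = (s - t)^3 is a perfect cube, so E-series; the 4-jet and mu = 6 give E_6.

Type E_{6}, Milnor number mu = 6.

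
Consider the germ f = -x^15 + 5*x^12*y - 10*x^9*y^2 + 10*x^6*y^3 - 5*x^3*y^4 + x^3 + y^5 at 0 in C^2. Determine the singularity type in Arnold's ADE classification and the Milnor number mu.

Type E_{8}, Milnor number mu = 8.

The Hessian of f at 0 is [[0, 0], [0, 0]] with rank 0, so corank 2. A Groebner basis of the Jacobian ideal J(f) in C{x,y} is {y^4, x^2}; counting standard monomials gives mu = 8. Corank 2; j^3 = x^3 is a perfect cube, so E-series; the 5-jet and mu = 8 give E_8.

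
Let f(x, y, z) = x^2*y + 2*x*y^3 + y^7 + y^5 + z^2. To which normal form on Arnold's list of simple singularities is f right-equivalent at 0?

D_8

The Hessian of f at 0 has rank 1. Corank 2; j^3 = x^2*y has shape L^2 M (L != M), so D-series; mu = 8 gives D_8.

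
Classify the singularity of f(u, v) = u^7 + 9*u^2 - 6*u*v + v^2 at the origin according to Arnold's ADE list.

A_6

The Hessian of f at 0 has rank 1. Corank 1: A-series; mu = 6 gives A_6.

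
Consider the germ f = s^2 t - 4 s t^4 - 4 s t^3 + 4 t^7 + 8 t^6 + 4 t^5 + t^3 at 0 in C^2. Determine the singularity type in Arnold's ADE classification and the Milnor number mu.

Type D_{4}, Milnor number mu = 4.

The Hessian of f at 0 is [[0, 0], [0, 0]] with rank 0, so corank 2. A Groebner basis of the Jacobian ideal J(f) in C{s,t} is {t^3, s^2 + 3*t^2, s*t}; counting standard monomials gives mu = 4. Corank 2; j^3 = t*(s^2 + t^2) splits into three distinct lines over C (the quadratic factor has nonzero discriminant), so D_4.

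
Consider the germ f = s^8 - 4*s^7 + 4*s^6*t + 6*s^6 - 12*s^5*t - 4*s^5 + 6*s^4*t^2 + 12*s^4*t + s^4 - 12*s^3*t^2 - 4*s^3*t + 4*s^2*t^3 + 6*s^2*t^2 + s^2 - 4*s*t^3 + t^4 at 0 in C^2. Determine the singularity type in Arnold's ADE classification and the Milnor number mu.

Type A_{3}, Milnor number mu = 3.

The Hessian of f at 0 has rank 1. Corank 1: A-series; mu = 3 gives A_3.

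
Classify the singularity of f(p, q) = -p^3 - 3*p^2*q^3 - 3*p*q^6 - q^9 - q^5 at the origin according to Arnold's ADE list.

The Hessian of f at 0 is [[0, 0], [0, 0]] with rank 0, so corank 2. A Groebner basis of the Jacobian ideal J(f) in C{p,q} is {p^2/2 + p*q^3, q^4, p^3, p^2*q}; counting standard monomials gives mu = 8. Corank 2; j^3 = -p^3 is a perfect cube, so E-series; the 5-jet and mu = 8 give E_8.

E_{8}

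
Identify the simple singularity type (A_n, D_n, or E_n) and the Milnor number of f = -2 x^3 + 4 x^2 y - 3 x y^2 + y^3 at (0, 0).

Type D_4, Milnor number mu = 4.

The Hessian of f at 0 has rank 0. Corank 2; j^3 = -(x - y)*(2*x^2 - 2*x*y + y^2) splits into three distinct lines over C (the quadratic factor has nonzero discriminant), so D_4.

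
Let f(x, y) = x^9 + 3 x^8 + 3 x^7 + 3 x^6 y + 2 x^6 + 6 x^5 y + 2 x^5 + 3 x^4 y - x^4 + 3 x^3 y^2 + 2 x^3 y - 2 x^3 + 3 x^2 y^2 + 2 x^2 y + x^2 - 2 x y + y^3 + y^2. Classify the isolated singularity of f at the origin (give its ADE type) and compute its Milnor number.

Type A_{2}, Milnor number mu = 2.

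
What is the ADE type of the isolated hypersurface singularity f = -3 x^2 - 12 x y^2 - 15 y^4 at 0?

A_{3}

The Hessian of f at 0 is [[-6, 0], [0, 0]] with rank 1, so corank 1. A Groebner basis of the Jacobian ideal J(f) in C{x,y} is {x^2, x*y, x/2 + y^2}; counting standard monomials gives mu = 3. Corank 1: A-series; mu = 3 gives A_3.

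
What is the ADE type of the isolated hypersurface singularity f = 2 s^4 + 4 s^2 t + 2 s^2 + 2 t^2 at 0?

A_{1}

The Hessian of f at 0 is [[4, 0], [0, 4]] with rank 2, so corank 0. A Groebner basis of the Jacobian ideal J(f) in C{s,t} is {s, t}; counting standard monomials gives mu = 1. Corank 0: nondegenerate Morse point, so A_1.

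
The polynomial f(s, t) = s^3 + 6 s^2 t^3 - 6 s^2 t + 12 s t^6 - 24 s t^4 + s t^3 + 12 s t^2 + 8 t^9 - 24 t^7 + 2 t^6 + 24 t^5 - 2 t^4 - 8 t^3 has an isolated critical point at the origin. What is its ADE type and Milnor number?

Type E7, Milnor number mu = 7.

The Hessian of f at 0 has rank 0. Corank 2; j^3 = (s - 2*t)^3 is a perfect cube, so E-series; the 4-jet and mu = 7 give E_7.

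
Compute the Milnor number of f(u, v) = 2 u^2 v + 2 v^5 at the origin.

The Hessian of f at 0 has rank 0. Corank 2; j^3 = 2*u^2*v has shape L^2 M (L != M), so D-series; mu = 6 gives D_6.

6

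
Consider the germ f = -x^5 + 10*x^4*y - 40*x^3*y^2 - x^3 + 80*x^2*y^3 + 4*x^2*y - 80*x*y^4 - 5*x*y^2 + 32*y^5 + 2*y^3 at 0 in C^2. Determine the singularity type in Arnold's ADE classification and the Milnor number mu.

Type D_6, Milnor number mu = 6.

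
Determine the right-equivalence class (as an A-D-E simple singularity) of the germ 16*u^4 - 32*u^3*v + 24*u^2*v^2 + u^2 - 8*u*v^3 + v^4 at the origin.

A_3

The Hessian of f at 0 has rank 1. Corank 1: A-series; mu = 3 gives A_3.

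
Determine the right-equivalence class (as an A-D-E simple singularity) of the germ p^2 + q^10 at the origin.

A9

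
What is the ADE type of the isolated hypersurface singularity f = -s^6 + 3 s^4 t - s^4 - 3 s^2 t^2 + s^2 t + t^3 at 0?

D4

The Hessian of f at 0 is [[0, 0], [0, 0]] with rank 0, so corank 2. A Groebner basis of the Jacobian ideal J(f) in C{s,t} is {t^3, s^2 + 3*t^2, s*t}; counting standard monomials gives mu = 4. Corank 2; j^3 = t*(s^2 + t^2) splits into three distinct lines over C (the quadratic factor has nonzero discriminant), so D_4.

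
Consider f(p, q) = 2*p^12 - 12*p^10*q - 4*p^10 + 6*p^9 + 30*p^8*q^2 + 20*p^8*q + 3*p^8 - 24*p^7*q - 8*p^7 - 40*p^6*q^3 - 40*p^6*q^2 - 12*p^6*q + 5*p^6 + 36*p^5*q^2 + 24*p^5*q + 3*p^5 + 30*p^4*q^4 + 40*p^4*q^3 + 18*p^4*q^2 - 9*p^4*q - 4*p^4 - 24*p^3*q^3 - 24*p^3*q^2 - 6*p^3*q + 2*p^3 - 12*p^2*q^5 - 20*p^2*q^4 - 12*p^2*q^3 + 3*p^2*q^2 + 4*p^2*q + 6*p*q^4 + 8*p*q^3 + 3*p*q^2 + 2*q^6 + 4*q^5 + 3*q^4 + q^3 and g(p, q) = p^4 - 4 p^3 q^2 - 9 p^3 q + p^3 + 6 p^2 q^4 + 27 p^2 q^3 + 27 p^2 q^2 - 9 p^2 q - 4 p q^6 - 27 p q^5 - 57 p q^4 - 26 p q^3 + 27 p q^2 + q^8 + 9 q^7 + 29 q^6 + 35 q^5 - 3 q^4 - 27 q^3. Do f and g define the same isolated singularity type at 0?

The Hessian of f at 0 has rank 0. Corank 2; j^3 = (p + q)*(2*p^2 + 2*p*q + q^2) splits into three distinct lines over C (the quadratic factor has nonzero discriminant), so D_4. The Hessian of g at 0 has rank 0. Corank 2; j^3 = (p - 3*q)^3 is a perfect cube, so E-series; the 4-jet and mu = 7 give E_7. f is D_4 but g is E_7, hence not right-equivalent.

No.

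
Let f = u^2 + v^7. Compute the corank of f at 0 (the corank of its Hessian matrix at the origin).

1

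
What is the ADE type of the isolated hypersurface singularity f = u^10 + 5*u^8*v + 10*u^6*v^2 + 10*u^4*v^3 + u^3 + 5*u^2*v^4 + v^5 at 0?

E8

The Hessian of f at 0 is [[0, 0], [0, 0]] with rank 0, so corank 2. A Groebner basis of the Jacobian ideal J(f) in C{u,v} is {v^4, u^2}; counting standard monomials gives mu = 8. Corank 2; j^3 = u^3 is a perfect cube, so E-series; the 5-jet and mu = 8 give E_8.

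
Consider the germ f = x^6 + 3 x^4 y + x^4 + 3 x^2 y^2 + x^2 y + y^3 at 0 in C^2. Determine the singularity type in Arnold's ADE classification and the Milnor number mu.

Type D4, Milnor number mu = 4.

The Hessian of f at 0 has rank 0. Corank 2; j^3 = y*(x^2 + y^2) splits into three distinct lines over C (the quadratic factor has nonzero discriminant), so D_4.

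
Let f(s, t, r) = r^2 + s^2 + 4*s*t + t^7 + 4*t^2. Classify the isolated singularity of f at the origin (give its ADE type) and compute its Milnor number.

Type A_6, Milnor number mu = 6.

The Hessian of f at 0 has rank 2. Corank 1: A-series; mu = 6 gives A_6.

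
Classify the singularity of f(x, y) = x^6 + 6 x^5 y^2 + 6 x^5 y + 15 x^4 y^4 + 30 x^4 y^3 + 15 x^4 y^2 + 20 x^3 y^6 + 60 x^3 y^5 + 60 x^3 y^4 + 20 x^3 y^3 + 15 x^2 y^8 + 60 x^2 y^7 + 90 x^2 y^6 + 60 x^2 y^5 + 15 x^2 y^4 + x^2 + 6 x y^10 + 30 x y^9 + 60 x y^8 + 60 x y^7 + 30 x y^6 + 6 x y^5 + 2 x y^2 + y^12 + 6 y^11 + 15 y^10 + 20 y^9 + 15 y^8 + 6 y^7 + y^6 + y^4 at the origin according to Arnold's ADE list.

A_5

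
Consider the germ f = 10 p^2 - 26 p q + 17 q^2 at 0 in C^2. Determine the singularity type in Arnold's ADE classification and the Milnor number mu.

The Hessian of f at 0 is [[20, -26], [-26, 34]] with rank 2, so corank 0. A Groebner basis of the Jacobian ideal J(f) in C{p,q} is {p, q}; counting standard monomials gives mu = 1. Corank 0: nondegenerate Morse point, so A_1.

Type A_1, Milnor number mu = 1.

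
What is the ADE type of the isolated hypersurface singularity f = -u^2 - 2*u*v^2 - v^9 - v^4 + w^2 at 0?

The Hessian of f at 0 is [[-2, 0, 0], [0, 0, 0], [0, 0, 2]] with rank 2, so corank 1. A Groebner basis of the Jacobian ideal J(f) in C{u,v,w} is {u^4, u + v^2, w}; counting standard monomials gives mu = 8. Corank 1: A-series; mu = 8 gives A_8.

A8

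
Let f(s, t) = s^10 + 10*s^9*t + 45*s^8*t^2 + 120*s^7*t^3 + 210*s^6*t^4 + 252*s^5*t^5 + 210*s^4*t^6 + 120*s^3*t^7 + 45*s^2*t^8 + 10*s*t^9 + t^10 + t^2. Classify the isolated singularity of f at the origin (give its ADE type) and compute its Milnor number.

The Hessian of f at 0 is [[0, 0], [0, 2]] with rank 1, so corank 1. A Groebner basis of the Jacobian ideal J(f) in C{s,t} is {s^9, t}; counting standard monomials gives mu = 9. Corank 1: A-series; mu = 9 gives A_9.

Type A_{9}, Milnor number mu = 9.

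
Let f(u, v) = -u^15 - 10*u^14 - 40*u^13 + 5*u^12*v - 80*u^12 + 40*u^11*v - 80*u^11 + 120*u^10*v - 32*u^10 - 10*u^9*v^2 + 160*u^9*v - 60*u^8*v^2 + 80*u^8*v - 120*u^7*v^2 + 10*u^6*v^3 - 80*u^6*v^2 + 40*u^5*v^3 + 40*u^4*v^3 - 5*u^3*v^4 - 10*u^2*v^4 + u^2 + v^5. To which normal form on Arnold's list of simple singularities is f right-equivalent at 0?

The Hessian of f at 0 is [[2, 0], [0, 0]] with rank 1, so corank 1. A Groebner basis of the Jacobian ideal J(f) in C{u,v} is {v^4, u}; counting standard monomials gives mu = 4. Corank 1: A-series; mu = 4 gives A_4.

A4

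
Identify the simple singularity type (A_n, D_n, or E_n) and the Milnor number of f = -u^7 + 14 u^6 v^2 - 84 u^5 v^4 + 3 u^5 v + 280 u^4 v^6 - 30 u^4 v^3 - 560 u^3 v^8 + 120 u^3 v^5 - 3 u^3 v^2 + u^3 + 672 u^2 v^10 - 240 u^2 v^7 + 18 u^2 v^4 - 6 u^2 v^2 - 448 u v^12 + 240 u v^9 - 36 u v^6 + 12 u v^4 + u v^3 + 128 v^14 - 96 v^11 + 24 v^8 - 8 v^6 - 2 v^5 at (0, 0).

Type E7, Milnor number mu = 7.

The Hessian of f at 0 has rank 0. Corank 2; j^3 = u^3 is a perfect cube, so E-series; the 4-jet and mu = 7 give E_7.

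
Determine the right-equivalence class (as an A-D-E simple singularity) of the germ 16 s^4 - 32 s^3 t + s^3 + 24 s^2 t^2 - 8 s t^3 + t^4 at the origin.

The Hessian of f at 0 is [[0, 0], [0, 0]] with rank 0, so corank 2. A Groebner basis of the Jacobian ideal J(f) in C{s,t} is {t^4, s*t^2 - t^3/6, s^2}; counting standard monomials gives mu = 6. Corank 2; j^3 = s^3 is a perfect cube, so E-series; the 4-jet and mu = 6 give E_6.

E6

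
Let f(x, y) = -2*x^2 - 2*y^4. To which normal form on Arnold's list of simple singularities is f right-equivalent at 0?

A_{3}

The Hessian of f at 0 has rank 1. Corank 1: A-series; mu = 3 gives A_3.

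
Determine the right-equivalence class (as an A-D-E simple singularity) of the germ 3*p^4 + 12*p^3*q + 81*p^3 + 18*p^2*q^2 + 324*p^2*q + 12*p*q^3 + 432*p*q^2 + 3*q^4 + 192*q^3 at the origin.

E_{6}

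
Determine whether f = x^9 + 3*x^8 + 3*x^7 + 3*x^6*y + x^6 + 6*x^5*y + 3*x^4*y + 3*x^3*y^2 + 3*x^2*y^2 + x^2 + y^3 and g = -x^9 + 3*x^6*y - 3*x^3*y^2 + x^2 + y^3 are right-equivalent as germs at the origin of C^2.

The Hessian of f at 0 has rank 1. Corank 1: A-series; mu = 2 gives A_2. The Hessian of g at 0 has rank 1. Corank 1: A-series; mu = 2 gives A_2. Both have type A_2, hence right-equivalent.

Yes.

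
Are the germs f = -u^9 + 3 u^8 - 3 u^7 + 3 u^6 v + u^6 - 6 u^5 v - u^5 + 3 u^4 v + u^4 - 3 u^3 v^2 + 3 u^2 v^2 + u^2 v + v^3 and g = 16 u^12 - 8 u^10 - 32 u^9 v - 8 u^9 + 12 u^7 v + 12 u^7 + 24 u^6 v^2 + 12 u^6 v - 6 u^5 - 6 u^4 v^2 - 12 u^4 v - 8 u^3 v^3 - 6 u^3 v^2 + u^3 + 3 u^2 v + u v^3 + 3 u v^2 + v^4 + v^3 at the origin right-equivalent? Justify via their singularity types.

No.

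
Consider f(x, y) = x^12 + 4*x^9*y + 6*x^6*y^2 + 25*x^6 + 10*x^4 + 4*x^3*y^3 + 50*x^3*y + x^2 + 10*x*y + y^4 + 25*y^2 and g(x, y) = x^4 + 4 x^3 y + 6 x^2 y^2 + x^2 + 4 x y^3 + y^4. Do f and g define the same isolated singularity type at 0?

Yes.

The Hessian of f at 0 is [[2, 10], [10, 50]] with rank 1, so corank 1. A Groebner basis of the Jacobian ideal J(f) in C{x,y} is {y^3, x + 5*y}; counting standard monomials gives mu = 3. Corank 1: A-series; mu = 3 gives A_3. The Hessian of g at 0 is [[2, 0], [0, 0]] with rank 1, so corank 1. A Groebner basis of the Jacobian ideal J(g) in C{x,y} is {y^3, x}; counting standard monomials gives mu = 3. Corank 1: A-series; mu = 3 gives A_3. Both have type A_3, hence right-equivalent.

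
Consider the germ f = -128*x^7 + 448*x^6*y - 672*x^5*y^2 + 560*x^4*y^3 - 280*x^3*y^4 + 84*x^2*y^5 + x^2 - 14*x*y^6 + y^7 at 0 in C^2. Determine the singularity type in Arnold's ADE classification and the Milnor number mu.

Type A6, Milnor number mu = 6.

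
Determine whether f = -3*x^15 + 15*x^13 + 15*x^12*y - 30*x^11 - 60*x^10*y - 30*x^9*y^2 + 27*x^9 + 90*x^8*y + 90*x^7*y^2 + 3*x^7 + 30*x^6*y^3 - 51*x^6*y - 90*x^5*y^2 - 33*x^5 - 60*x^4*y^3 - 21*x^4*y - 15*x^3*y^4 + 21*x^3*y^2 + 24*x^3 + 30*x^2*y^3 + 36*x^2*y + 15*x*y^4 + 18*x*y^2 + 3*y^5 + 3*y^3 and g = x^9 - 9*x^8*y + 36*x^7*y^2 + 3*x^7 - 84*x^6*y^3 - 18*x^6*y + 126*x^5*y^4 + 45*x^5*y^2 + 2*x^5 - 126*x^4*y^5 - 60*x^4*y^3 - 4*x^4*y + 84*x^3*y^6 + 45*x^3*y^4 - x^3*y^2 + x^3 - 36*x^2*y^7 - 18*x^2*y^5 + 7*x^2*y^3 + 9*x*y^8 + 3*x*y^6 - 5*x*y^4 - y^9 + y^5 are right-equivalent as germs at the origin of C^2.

The Hessian of f at 0 has rank 0. Corank 2; j^3 = 3*(2*x + y)^3 is a perfect cube, so E-series; the 5-jet and mu = 8 give E_8. The Hessian of g at 0 has rank 0. Corank 2; j^3 = x^3 is a perfect cube, so E-series; the 5-jet and mu = 8 give E_8. Both have type E_8, hence right-equivalent.

Yes.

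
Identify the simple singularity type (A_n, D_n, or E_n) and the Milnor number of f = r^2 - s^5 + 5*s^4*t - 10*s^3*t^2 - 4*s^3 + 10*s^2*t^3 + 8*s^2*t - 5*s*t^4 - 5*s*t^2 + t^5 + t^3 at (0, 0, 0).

Type D6, Milnor number mu = 6.

The Hessian of f at 0 has rank 1. Corank 2; j^3 = -(s - t)*(2*s - t)^2 has shape L^2 M (L != M), so D-series; mu = 6 gives D_6.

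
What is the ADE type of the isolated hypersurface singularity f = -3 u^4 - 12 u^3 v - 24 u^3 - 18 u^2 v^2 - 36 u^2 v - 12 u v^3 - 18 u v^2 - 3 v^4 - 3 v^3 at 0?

E_{6}

The Hessian of f at 0 has rank 0. Corank 2; j^3 = -3*(2*u + v)^3 is a perfect cube, so E-series; the 4-jet and mu = 6 give E_6.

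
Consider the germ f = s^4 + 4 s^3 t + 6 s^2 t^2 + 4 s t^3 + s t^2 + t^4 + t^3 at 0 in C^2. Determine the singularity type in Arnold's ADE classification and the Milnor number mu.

Type D_5, Milnor number mu = 5.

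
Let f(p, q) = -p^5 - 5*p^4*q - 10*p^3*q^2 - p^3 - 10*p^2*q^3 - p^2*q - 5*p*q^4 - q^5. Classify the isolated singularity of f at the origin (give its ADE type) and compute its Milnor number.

Type D6, Milnor number mu = 6.

The Hessian of f at 0 has rank 0. Corank 2; j^3 = -p^2*(p + q) has shape L^2 M (L != M), so D-series; mu = 6 gives D_6.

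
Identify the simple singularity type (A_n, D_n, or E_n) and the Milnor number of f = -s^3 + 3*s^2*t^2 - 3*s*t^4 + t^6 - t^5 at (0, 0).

The Hessian of f at 0 is [[0, 0], [0, 0]] with rank 0, so corank 2. A Groebner basis of the Jacobian ideal J(f) in C{s,t} is {t^4, s^3, -s^2/2 + s*t^2}; counting standard monomials gives mu = 8. Corank 2; j^3 = -s^3 is a perfect cube, so E-series; the 5-jet and mu = 8 give E_8.

Type E8, Milnor number mu = 8.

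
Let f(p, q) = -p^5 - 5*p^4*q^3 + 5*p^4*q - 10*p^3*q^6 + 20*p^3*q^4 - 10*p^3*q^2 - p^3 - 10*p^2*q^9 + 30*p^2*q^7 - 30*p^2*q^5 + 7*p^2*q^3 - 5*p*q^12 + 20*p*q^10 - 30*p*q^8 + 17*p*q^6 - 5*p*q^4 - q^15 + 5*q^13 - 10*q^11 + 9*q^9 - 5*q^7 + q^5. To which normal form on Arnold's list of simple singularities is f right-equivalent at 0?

E_{8}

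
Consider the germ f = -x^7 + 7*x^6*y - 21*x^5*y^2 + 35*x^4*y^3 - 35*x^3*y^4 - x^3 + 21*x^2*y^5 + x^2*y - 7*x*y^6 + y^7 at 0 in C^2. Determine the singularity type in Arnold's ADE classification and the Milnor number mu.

Type D_{8}, Milnor number mu = 8.

The Hessian of f at 0 is [[0, 0], [0, 0]] with rank 0, so corank 2. A Groebner basis of the Jacobian ideal J(f) in C{x,y} is {x*y/7 + y^6, x*y^2, x^2 - x*y}; counting standard monomials gives mu = 8. Corank 2; j^3 = -x^2*(x - y) has shape L^2 M (L != M), so D-series; mu = 8 gives D_8.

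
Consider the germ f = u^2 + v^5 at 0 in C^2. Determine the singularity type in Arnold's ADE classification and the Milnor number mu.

Type A_{4}, Milnor number mu = 4.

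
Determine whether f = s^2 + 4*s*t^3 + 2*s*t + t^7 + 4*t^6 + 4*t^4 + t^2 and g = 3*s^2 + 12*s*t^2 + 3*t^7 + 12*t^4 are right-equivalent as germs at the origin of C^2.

Yes.

The Hessian of f at 0 has rank 1. Corank 1: A-series; mu = 6 gives A_6. The Hessian of g at 0 has rank 1. Corank 1: A-series; mu = 6 gives A_6. Both have type A_6, hence right-equivalent.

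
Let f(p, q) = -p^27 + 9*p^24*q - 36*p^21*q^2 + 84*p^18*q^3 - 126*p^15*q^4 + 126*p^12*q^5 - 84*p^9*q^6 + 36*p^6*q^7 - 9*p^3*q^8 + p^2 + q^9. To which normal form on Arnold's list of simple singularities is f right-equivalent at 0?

A_8

The Hessian of f at 0 is [[2, 0], [0, 0]] with rank 1, so corank 1. A Groebner basis of the Jacobian ideal J(f) in C{p,q} is {q^8, p}; counting standard monomials gives mu = 8. Corank 1: A-series; mu = 8 gives A_8.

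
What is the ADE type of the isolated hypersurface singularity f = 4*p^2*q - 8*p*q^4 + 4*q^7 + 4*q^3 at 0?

D4

The Hessian of f at 0 has rank 0. Corank 2; j^3 = 4*q*(p^2 + q^2) splits into three distinct lines over C (the quadratic factor has nonzero discriminant), so D_4.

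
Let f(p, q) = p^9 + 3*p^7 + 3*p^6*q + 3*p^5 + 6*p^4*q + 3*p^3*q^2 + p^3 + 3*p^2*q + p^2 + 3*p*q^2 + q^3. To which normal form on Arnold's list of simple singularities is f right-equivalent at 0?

The Hessian of f at 0 has rank 1. Corank 1: A-series; mu = 2 gives A_2.

A2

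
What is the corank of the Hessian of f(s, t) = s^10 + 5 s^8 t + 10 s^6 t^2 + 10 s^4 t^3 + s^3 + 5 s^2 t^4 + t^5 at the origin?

2

The Hessian at 0 is [[0, 0], [0, 0]] of rank 0; hence corank 2.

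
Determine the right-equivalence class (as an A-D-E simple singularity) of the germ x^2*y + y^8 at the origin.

D_9

The Hessian of f at 0 has rank 0. Corank 2; j^3 = x^2*y has shape L^2 M (L != M), so D-series; mu = 9 gives D_9.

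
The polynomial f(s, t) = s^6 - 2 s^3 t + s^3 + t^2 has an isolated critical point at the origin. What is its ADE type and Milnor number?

The Hessian of f at 0 has rank 1. Corank 1: A-series; mu = 2 gives A_2.

Type A_2, Milnor number mu = 2.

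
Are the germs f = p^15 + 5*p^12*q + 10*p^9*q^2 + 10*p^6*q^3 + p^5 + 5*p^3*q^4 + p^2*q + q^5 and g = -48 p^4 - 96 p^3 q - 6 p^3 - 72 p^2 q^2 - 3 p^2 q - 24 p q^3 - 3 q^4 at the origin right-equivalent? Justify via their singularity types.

No.

The Hessian of f at 0 has rank 0. Corank 2; j^3 = p^2*q has shape L^2 M (L != M), so D-series; mu = 6 gives D_6. The Hessian of g at 0 has rank 0. Corank 2; j^3 = -3*p^2*(2*p + q) has shape L^2 M (L != M), so D-series; mu = 5 gives D_5. f is D_6 but g is D_5, hence not right-equivalent.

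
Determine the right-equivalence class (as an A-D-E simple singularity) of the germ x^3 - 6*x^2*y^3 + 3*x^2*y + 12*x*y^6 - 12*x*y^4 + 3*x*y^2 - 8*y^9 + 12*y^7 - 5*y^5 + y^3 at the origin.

E_8

The Hessian of f at 0 is [[0, 0], [0, 0]] with rank 0, so corank 2. A Groebner basis of the Jacobian ideal J(f) in C{x,y} is {-x^2/4 + x*y^3 - x*y/2 - y^2/4, y^4, x^3 - 3*x*y^2 - 2*y^3, x^2*y + 2*x*y^2 + y^3}; counting standard monomials gives mu = 8. Corank 2; j^3 = (x + y)^3 is a perfect cube, so E-series; the 5-jet and mu = 8 give E_8.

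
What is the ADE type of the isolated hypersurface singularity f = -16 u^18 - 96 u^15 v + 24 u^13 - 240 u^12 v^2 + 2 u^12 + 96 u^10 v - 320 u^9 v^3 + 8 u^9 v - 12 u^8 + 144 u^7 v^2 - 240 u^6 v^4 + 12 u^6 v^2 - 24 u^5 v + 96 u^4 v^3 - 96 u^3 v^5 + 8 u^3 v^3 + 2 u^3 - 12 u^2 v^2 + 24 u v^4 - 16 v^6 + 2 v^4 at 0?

The Hessian of f at 0 is [[0, 0], [0, 0]] with rank 0, so corank 2. A Groebner basis of the Jacobian ideal J(f) in C{u,v} is {u^3, u^2*v, -u^2/4 + u*v^2, v^3}; counting standard monomials gives mu = 6. Corank 2; j^3 = 2*u^3 is a perfect cube, so E-series; the 4-jet and mu = 6 give E_6.

E6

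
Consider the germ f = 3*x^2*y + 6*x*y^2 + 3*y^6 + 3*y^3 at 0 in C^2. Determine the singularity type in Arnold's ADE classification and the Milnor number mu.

Type D7, Milnor number mu = 7.

The Hessian of f at 0 is [[0, 0], [0, 0]] with rank 0, so corank 2. A Groebner basis of the Jacobian ideal J(f) in C{x,y} is {x^2/6 + y^5 - y^2/6, x^3 + y^3, x*y + y^2}; counting standard monomials gives mu = 7. Corank 2; j^3 = 3*y*(x + y)^2 has shape L^2 M (L != M), so D-series; mu = 7 gives D_7.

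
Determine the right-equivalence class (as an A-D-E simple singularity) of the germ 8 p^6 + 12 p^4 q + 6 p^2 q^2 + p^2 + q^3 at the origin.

A_{2}

The Hessian of f at 0 has rank 1. Corank 1: A-series; mu = 2 gives A_2.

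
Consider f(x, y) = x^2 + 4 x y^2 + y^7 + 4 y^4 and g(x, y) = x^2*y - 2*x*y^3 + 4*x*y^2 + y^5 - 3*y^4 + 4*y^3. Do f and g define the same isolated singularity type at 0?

No.

The Hessian of f at 0 has rank 1. Corank 1: A-series; mu = 6 gives A_6. The Hessian of g at 0 has rank 0. Corank 2; j^3 = y*(x + 2*y)^2 has shape L^2 M (L != M), so D-series; mu = 5 gives D_5. f is A_6 but g is D_5, hence not right-equivalent.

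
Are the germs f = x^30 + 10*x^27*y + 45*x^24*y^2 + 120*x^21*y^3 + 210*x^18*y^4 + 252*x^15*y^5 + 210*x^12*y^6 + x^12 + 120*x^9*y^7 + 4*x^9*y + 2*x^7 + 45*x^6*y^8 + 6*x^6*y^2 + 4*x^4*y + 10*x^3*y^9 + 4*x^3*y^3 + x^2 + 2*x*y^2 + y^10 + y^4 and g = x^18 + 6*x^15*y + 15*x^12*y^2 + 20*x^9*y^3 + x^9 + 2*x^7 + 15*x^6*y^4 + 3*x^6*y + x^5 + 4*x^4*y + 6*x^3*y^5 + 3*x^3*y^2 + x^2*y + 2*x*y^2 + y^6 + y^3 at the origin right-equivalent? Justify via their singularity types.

The Hessian of f at 0 is [[2, 0], [0, 0]] with rank 1, so corank 1. A Groebner basis of the Jacobian ideal J(f) in C{x,y} is {x^4 - x*y/2 - y^3/2, x^3*y + x/2 + y^2/2, -x^2 + y^4, x^2 + x*y^2}; counting standard monomials gives mu = 9. Corank 1: A-series; mu = 9 gives A_9. The Hessian of g at 0 is [[0, 0], [0, 0]] with rank 0, so corank 2. A Groebner basis of the Jacobian ideal J(g) in C{x,y} is {-x*y + y^4 - y^2, x^3 + x^2/2 + x*y + y^3 + y^2/2, x^2*y - x^2/3 - 2*x*y/3 - y^3 - y^2/3, x^2/6 + x*y^2 + x*y/3 + y^3 + y^2/6}; counting standard monomials gives mu = 7. Corank 2; j^3 = y*(x + y)^2 has shape L^2 M (L != M), so D-series; mu = 7 gives D_7. f is A_9 but g is D_7, hence not right-equivalent.

No.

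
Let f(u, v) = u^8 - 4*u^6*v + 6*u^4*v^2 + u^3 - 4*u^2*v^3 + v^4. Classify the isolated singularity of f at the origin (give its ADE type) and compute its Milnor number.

Type E_{6}, Milnor number mu = 6.

The Hessian of f at 0 is [[0, 0], [0, 0]] with rank 0, so corank 2. A Groebner basis of the Jacobian ideal J(f) in C{u,v} is {v^3, u^2}; counting standard monomials gives mu = 6. Corank 2; j^3 = u^3 is a perfect cube, so E-series; the 4-jet and mu = 6 give E_6.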